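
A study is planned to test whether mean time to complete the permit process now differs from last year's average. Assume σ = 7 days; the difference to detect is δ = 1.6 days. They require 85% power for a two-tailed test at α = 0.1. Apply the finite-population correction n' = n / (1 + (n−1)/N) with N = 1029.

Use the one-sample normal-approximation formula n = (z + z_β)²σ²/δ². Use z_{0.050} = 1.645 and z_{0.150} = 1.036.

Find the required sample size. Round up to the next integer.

n = 122

n = (z_{α/2} + z_β)² · σ² / δ²
  = (1.645 + 1.036)² · 7² / 1.6²
  = 7.1878 · 49 / 2.56
  = 137.58
Finite-population correction (N = 1029): 137.58 / (1 + (137.58 − 1)/1029) = 121.46.
Round up → n = 122.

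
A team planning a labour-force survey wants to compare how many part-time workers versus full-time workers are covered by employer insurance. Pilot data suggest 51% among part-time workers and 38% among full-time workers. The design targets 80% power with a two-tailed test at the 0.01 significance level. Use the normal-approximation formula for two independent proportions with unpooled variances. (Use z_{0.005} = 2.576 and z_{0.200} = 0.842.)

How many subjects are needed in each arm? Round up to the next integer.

n = (z_{α/2} + z_β)² · [p₁(1−p₁) + p₂(1−p₂)] / (p₁ − p₂)²
  = (2.576 + 0.842)² · (0.51·0.49 + 0.38·0.62) / (0.13)²
  = (3.418)² · (0.2499 + 0.2356) / 0.0169
  = 11.6827 · 0.4855 / 0.0169
  = 335.62
Round up → n = 336 per group.

n = 336 per group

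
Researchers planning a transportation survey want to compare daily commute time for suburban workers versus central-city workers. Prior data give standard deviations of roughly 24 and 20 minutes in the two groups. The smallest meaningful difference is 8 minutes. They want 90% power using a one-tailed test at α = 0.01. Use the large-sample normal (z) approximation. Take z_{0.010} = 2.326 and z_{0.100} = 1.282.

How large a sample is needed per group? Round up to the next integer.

n = (z_α + z_β)² · (σ₁² + σ₂²) / δ²
  = (2.326 + 1.282)² · (24² + 20² = 976) / 8²
  = 13.0177 · 976 / 64
  = 198.52
Round up → n = 199 per group.

n = 199 per group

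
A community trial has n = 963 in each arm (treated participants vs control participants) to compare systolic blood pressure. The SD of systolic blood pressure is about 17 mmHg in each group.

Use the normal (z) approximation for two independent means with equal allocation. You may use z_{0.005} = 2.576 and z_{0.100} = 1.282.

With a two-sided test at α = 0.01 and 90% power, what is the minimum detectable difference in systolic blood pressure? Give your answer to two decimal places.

δ = (z_{α/2} + z_β) · √((σ₁²+σ₂²)/n)
  = (2.576 + 1.282) · √(578/963)
  = 3.858 · √0.60021
  = 3.858 · 0.7747
  = 2.9889

Minimum detectable difference ≈ 2.99 mmHg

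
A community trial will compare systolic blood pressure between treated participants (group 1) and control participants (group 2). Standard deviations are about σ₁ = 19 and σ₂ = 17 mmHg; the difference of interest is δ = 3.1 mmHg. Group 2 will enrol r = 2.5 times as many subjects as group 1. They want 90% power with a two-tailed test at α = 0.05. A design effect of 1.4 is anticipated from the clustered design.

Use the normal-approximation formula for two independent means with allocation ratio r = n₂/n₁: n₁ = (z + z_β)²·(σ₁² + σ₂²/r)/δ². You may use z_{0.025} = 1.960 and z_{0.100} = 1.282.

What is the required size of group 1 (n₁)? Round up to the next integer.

n₁ = 730

n₁ = (z_{α/2} + z_β)² · (σ₁² + σ₂²/r) / δ²
   = (1.960 + 1.282)² · (19² + 17²/2.5) / 3.1²
   = 10.5106 · (361 + 115.6) / 9.61
   = 10.5106 · 476.6 / 9.61
   = 521.26
Design effect: 1.4 × 521.26 = 729.77.
Round up → n₁ = 730; n₂ = r·n₁ = 2.5 × 730 = 1825.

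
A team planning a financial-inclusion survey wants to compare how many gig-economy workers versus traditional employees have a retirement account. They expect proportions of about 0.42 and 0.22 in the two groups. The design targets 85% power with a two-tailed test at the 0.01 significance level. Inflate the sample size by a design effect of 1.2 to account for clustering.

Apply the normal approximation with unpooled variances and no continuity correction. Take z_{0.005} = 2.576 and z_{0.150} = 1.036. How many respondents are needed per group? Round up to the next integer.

n = 163 per group

n = (z_{α/2} + z_β)² · [p₁(1−p₁) + p₂(1−p₂)] / (p₁ − p₂)²
  = (2.576 + 1.036)² · (0.42·0.58 + 0.22·0.78) / (0.20)²
  = (3.612)² · (0.2436 + 0.1716) / 0.0400
  = 13.0465 · 0.4152 / 0.0400
  = 135.42
Design effect: 1.2 × 135.42 = 162.51.
Round up → n = 163 per group.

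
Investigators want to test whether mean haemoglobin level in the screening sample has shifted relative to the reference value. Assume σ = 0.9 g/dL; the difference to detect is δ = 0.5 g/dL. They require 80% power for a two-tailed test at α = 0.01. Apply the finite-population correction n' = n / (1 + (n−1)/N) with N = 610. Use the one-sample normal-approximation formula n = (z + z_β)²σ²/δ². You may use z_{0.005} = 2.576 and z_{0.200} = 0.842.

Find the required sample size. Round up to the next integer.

n = (z_{α/2} + z_β)² · σ² / δ²
  = (2.576 + 0.842)² · 0.9² / 0.5²
  = 11.6827 · 0.81 / 0.25
  = 37.85
Finite-population correction (N = 610): 37.85 / (1 + (37.85 − 1)/610) = 35.70.
Round up → n = 36.

n = 36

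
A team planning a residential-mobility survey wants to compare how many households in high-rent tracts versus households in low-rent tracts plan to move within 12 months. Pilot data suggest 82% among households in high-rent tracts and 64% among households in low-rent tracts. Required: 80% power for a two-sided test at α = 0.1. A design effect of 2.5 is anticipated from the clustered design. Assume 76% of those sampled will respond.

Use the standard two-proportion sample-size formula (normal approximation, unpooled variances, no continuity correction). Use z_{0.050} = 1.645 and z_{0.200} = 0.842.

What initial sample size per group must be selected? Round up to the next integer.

n = 238 per group

n = (z_{α/2} + z_β)² · [p₁(1−p₁) + p₂(1−p₂)] / (p₁ − p₂)²
  = (1.645 + 0.842)² · (0.82·0.18 + 0.64·0.36) / (0.18)²
  = (2.487)² · (0.1476 + 0.2304) / 0.0324
  = 6.1852 · 0.3780 / 0.0324
  = 72.16
Design effect: 2.5 × 72.16 = 180.40.
Adjust for 76% response: 180.40 / 0.76 = 237.37.
Round up → n = 238 per group.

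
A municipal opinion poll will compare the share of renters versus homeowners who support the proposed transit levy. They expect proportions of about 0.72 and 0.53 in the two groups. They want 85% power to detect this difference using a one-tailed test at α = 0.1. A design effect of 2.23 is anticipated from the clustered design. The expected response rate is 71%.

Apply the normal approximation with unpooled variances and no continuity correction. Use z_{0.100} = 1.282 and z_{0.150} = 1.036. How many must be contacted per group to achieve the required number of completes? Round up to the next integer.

n = (z_α + z_β)² · [p₁(1−p₁) + p₂(1−p₂)] / (p₁ − p₂)²
  = (1.282 + 1.036)² · (0.72·0.28 + 0.53·0.47) / (0.19)²
  = (2.318)² · (0.2016 + 0.2491) / 0.0361
  = 5.3731 · 0.4507 / 0.0361
  = 67.08
Design effect: 2.23 × 67.08 = 149.59.
Adjust for 71% response: 149.59 / 0.71 = 210.69.
Round up → n = 211 per group.

n = 211 per group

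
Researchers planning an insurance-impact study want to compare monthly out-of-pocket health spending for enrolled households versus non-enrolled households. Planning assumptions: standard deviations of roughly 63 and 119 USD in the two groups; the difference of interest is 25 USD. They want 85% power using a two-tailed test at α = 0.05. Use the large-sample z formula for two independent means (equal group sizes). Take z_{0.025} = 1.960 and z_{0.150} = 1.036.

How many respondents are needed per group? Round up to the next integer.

n = (z_{α/2} + z_β)² · (σ₁² + σ₂²) / δ²
  = (1.960 + 1.036)² · (63² + 119² = 18130) / 25²
  = 8.9760 · 18130 / 625
  = 260.38
Round up → n = 261 per group.

n = 261 per group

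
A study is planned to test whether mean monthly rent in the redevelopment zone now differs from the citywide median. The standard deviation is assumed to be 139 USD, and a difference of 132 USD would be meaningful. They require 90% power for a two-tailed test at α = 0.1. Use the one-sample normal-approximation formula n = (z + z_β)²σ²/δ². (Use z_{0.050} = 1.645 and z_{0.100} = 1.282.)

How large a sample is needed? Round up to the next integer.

n = (z_{α/2} + z_β)² · σ² / δ²
  = (1.645 + 1.282)² · 139² / 132²
  = 8.5673 · 19321 / 17424
  = 9.50
Round up → n = 10.

n = 10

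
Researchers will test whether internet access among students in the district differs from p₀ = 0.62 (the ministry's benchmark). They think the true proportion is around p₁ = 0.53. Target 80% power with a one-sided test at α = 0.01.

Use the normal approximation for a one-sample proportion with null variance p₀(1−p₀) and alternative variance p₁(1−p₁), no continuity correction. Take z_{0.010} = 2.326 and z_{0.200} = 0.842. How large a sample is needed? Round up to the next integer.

n = [z_α·√(p₀q₀) + z_β·√(p₁q₁)]² / (p₁ − p₀)²
  = [2.326·√(0.62·0.38) + 0.842·√(0.53·0.47)]² / (-0.09)²
  = [2.326·0.4854 + 0.842·0.4991]² / 0.0081
  = [1.5493]² / 0.0081
  = 296.32
Round up → n = 297.

n = 297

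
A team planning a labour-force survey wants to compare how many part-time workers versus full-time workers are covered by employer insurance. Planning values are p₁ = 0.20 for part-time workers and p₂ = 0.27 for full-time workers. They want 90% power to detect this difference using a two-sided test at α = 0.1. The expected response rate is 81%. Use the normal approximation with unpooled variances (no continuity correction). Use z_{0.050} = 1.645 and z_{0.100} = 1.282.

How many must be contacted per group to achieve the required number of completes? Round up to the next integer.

n = (z_{α/2} + z_β)² · [p₁(1−p₁) + p₂(1−p₂)] / (p₁ − p₂)²
  = (1.645 + 1.282)² · (0.20·0.80 + 0.27·0.73) / (-0.07)²
  = (2.927)² · (0.1600 + 0.1971) / 0.0049
  = 8.5673 · 0.3571 / 0.0049
  = 624.37
Adjust for 81% response: 624.37 / 0.81 = 770.82.
Round up → n = 771 per group.

n = 771 per group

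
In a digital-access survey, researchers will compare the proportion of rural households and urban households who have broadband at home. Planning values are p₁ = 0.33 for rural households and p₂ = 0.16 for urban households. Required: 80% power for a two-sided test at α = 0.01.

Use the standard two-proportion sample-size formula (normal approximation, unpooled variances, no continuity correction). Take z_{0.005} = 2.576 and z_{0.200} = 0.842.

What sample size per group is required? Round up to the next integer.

n = 144 per group

n = (z_{α/2} + z_β)² · [p₁(1−p₁) + p₂(1−p₂)] / (p₁ − p₂)²
  = (2.576 + 0.842)² · (0.33·0.67 + 0.16·0.84) / (0.17)²
  = (3.418)² · (0.2211 + 0.1344) / 0.0289
  = 11.6827 · 0.3555 / 0.0289
  = 143.71
Round up → n = 144 per group.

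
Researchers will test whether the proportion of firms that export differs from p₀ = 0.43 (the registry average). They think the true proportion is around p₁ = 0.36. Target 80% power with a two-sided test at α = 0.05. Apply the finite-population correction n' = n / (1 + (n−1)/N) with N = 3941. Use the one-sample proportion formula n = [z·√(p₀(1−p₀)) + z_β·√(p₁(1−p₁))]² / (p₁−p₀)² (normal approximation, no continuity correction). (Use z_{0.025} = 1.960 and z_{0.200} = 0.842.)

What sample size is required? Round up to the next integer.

n = [z_{α/2}·√(p₀q₀) + z_β·√(p₁q₁)]² / (p₁ − p₀)²
  = [1.960·√(0.43·0.57) + 0.842·√(0.36·0.64)]² / (-0.07)²
  = [1.960·0.4951 + 0.842·0.4800]² / 0.0049
  = [1.3745]² / 0.0049
  = 385.57
Finite-population correction (N = 3941): 385.57 / (1 + (385.57 − 1)/3941) = 351.29.
Round up → n = 352.

n = 352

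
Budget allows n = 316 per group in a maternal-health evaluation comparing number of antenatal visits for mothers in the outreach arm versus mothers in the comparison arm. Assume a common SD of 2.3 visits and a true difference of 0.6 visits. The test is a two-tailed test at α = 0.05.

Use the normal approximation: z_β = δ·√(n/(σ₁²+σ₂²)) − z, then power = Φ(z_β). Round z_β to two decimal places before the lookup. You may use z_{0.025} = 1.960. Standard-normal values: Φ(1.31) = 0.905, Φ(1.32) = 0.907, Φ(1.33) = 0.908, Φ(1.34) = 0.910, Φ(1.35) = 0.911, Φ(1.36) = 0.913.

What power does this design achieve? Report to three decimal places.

Power ≈ 0.907

z_β = δ·√(n/(σ₁²+σ₂²)) − z_{α/2}
    = 0.6 · √(316/10.58) − 1.960
    = 0.6 · 5.46513 − 1.960
    = 3.2791 − 1.960 = 1.3191 → 1.32
Power = Φ(1.32) = 0.907.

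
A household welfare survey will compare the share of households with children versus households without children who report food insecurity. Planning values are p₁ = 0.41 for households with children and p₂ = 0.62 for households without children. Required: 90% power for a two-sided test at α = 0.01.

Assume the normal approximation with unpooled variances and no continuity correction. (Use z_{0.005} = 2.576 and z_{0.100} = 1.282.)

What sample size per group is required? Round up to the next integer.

n = (z_{α/2} + z_β)² · [p₁(1−p₁) + p₂(1−p₂)] / (p₁ − p₂)²
  = (2.576 + 1.282)² · (0.41·0.59 + 0.62·0.38) / (-0.21)²
  = (3.858)² · (0.2419 + 0.2356) / 0.0441
  = 14.8842 · 0.4775 / 0.0441
  = 161.16
Round up → n = 162 per group.

n = 162 per group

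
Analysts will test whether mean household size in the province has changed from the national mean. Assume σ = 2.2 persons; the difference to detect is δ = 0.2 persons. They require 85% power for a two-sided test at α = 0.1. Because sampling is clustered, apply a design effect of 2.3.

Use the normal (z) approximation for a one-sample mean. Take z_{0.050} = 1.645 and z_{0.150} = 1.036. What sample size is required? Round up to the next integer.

n = 2001

n = (z_{α/2} + z_β)² · σ² / δ²
  = (1.645 + 1.036)² · 2.2² / 0.2²
  = 7.1878 · 4.84 / 0.04
  = 869.72
Design effect: 2.3 × 869.72 = 2000.35.
Round up → n = 2001.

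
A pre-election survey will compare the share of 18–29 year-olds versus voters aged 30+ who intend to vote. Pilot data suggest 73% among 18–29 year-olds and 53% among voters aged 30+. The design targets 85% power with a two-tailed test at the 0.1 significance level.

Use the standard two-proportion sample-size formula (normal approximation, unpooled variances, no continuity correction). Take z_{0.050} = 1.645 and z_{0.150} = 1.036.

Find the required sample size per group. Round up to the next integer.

n = 81 per group

n = (z_{α/2} + z_β)² · [p₁(1−p₁) + p₂(1−p₂)] / (p₁ − p₂)²
  = (1.645 + 1.036)² · (0.73·0.27 + 0.53·0.47) / (0.20)²
  = (2.681)² · (0.1971 + 0.2491) / 0.0400
  = 7.1878 · 0.4462 / 0.0400
  = 80.18
Round up → n = 81 per group.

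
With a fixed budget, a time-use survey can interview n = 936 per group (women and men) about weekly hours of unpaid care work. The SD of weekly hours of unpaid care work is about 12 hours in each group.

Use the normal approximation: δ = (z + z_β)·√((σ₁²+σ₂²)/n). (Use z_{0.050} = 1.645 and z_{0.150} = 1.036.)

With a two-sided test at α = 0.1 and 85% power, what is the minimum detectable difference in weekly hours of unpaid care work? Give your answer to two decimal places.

Minimum detectable difference ≈ 1.49 hours

δ = (z_{α/2} + z_β) · √((σ₁²+σ₂²)/n)
  = (1.645 + 1.036) · √(288/936)
  = 2.681 · √0.30769
  = 2.681 · 0.5547
  = 1.4872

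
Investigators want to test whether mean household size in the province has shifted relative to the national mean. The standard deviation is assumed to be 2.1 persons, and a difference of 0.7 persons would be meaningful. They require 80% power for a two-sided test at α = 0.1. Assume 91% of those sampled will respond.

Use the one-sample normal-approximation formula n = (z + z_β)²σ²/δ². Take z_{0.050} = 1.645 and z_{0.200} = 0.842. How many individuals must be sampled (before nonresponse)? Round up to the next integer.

n = 62

n = (z_{α/2} + z_β)² · σ² / δ²
  = (1.645 + 0.842)² · 2.1² / 0.7²
  = 6.1852 · 4.41 / 0.49
  = 55.67
Adjust for 91% response: 55.67 / 0.91 = 61.17.
Round up → n = 62.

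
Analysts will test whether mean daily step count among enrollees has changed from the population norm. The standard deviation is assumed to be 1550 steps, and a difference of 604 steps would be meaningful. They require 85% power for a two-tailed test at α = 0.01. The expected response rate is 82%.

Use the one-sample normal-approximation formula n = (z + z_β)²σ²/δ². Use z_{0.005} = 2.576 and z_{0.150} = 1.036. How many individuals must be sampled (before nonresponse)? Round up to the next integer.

n = (z_{α/2} + z_β)² · σ² / δ²
  = (2.576 + 1.036)² · 1550² / 604²
  = 13.0465 · 2402500 / 364816
  = 85.92
Adjust for 82% response: 85.92 / 0.82 = 104.78.
Round up → n = 105.

n = 105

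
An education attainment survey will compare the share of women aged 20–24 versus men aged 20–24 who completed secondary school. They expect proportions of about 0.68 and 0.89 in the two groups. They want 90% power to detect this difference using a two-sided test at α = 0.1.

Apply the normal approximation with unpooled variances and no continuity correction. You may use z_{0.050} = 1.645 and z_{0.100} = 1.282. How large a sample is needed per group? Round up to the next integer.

n = (z_{α/2} + z_β)² · [p₁(1−p₁) + p₂(1−p₂)] / (p₁ − p₂)²
  = (1.645 + 1.282)² · (0.68·0.32 + 0.89·0.11) / (-0.21)²
  = (2.927)² · (0.2176 + 0.0979) / 0.0441
  = 8.5673 · 0.3155 / 0.0441
  = 61.29
Round up → n = 62 per group.

n = 62 per group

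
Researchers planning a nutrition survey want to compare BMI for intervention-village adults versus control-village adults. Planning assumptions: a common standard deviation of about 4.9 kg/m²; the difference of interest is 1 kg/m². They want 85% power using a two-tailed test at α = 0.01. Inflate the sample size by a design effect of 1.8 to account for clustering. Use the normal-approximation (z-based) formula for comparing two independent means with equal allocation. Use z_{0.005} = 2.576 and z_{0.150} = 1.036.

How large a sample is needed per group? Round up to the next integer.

n = (z_{α/2} + z_β)² · (σ₁² + σ₂²) / δ²
  = (2.576 + 1.036)² · (2·4.9² = 48.02) / 1²
  = 13.0465 · 48.02 / 1
  = 626.50
Design effect: 1.8 × 626.50 = 1127.69.
Round up → n = 1128 per group.

n = 1128 per group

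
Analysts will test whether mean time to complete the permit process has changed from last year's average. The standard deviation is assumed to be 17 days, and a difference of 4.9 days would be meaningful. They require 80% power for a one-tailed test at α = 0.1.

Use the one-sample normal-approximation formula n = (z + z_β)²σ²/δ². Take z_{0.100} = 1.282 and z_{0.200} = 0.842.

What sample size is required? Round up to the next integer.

n = (z_α + z_β)² · σ² / δ²
  = (1.282 + 0.842)² · 17² / 4.9²
  = 4.5114 · 289 / 24.01
  = 54.30
Round up → n = 55.

n = 55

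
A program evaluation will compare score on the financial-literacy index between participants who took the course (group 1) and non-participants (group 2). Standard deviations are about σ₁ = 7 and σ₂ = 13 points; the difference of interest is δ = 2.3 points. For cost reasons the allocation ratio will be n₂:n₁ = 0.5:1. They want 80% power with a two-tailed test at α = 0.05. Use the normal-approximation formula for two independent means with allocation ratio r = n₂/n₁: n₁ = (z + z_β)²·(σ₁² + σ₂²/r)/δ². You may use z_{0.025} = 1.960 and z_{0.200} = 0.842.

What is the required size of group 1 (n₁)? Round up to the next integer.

n₁ = (z_{α/2} + z_β)² · (σ₁² + σ₂²/r) / δ²
   = (1.960 + 0.842)² · (7² + 13²/0.5) / 2.3²
   = 7.8512 · (49 + 338) / 5.29
   = 7.8512 · 387 / 5.29
   = 574.37
Round up → n₁ = 575; n₂ = r·n₁ = 0.5 × 575 = 288.

n₁ = 575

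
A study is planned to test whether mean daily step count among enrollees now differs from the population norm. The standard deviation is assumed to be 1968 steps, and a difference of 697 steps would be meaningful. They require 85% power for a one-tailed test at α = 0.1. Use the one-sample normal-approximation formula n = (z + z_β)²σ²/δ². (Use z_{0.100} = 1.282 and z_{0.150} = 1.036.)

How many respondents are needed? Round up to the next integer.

n = (z_α + z_β)² · σ² / δ²
  = (1.282 + 1.036)² · 1968² / 697²
  = 5.3731 · 3873024 / 485809
  = 42.84
Round up → n = 43.

n = 43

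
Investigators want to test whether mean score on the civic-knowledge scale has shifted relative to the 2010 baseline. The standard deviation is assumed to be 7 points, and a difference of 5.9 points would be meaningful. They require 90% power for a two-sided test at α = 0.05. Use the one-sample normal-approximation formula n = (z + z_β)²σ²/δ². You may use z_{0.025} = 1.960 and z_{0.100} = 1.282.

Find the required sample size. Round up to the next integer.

n = (z_{α/2} + z_β)² · σ² / δ²
  = (1.960 + 1.282)² · 7² / 5.9²
  = 10.5106 · 49 / 34.81
  = 14.80
Round up → n = 15.

n = 15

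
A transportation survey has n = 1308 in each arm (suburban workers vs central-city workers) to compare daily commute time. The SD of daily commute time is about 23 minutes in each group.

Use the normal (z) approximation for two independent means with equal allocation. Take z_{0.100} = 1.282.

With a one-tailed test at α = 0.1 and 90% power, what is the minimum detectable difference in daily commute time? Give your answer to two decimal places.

Minimum detectable difference ≈ 2.31 minutes

δ = (z_α + z_β) · √((σ₁²+σ₂²)/n)
  = (1.282 + 1.282) · √(1058/1308)
  = 2.564 · √0.80887
  = 2.564 · 0.8994
  = 2.3060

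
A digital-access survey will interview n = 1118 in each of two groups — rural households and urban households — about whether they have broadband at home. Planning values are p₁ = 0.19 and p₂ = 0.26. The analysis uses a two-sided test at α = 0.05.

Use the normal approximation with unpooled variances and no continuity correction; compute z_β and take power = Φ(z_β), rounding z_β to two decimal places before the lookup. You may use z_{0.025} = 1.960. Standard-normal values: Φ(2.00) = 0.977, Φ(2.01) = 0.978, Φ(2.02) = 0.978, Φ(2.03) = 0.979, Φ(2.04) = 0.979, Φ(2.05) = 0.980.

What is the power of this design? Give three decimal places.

z_β = |p₁−p₂|·√(n/[p₁q₁+p₂q₂]) − z_{α/2}
    = 0.07 · √(1118/0.3463) − 1.960
    = 0.07 · 56.8191 − 1.960
    = 3.9773 − 1.960 = 2.0173 → 2.02
Power = Φ(2.02) = 0.978.

Power ≈ 0.978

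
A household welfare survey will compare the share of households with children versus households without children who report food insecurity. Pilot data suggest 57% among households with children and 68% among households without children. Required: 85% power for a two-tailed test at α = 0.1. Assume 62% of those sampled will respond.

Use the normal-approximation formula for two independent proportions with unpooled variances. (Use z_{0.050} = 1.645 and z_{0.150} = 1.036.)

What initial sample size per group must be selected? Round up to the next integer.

n = 444 per group

n = (z_{α/2} + z_β)² · [p₁(1−p₁) + p₂(1−p₂)] / (p₁ − p₂)²
  = (1.645 + 1.036)² · (0.57·0.43 + 0.68·0.32) / (-0.11)²
  = (2.681)² · (0.2451 + 0.2176) / 0.0121
  = 7.1878 · 0.4627 / 0.0121
  = 274.86
Adjust for 62% response: 274.86 / 0.62 = 443.32.
Round up → n = 444 per group.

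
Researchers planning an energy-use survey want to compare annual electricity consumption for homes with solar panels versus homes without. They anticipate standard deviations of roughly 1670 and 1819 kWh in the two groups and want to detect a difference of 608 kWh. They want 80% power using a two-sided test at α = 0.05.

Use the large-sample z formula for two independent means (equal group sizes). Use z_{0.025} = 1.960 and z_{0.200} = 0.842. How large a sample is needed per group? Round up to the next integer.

n = 130 per group

n = (z_{α/2} + z_β)² · (σ₁² + σ₂²) / δ²
  = (1.960 + 0.842)² · (1670² + 1819² = 6097661) / 608²
  = 7.8512 · 6097661 / 369664
  = 129.51
Round up → n = 130 per group.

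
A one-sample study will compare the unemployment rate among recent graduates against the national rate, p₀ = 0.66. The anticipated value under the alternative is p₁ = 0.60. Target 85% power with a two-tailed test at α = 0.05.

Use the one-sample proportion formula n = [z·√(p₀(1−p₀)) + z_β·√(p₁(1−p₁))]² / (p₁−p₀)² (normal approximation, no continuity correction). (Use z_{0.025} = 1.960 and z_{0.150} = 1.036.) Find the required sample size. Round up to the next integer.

n = 573

n = [z_{α/2}·√(p₀q₀) + z_β·√(p₁q₁)]² / (p₁ − p₀)²
  = [1.960·√(0.66·0.34) + 1.036·√(0.60·0.40)]² / (-0.06)²
  = [1.960·0.4737 + 1.036·0.4899]² / 0.0036
  = [1.4360]² / 0.0036
  = 572.81
Round up → n = 573.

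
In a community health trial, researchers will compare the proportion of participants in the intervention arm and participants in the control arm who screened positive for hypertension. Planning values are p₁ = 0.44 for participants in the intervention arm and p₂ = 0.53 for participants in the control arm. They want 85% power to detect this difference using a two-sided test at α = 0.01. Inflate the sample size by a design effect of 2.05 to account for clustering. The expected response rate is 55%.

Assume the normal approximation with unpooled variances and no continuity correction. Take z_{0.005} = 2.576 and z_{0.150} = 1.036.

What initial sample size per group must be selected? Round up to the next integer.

n = 2975 per group

n = (z_{α/2} + z_β)² · [p₁(1−p₁) + p₂(1−p₂)] / (p₁ − p₂)²
  = (2.576 + 1.036)² · (0.44·0.56 + 0.53·0.47) / (-0.09)²
  = (3.612)² · (0.2464 + 0.2491) / 0.0081
  = 13.0465 · 0.4955 / 0.0081
  = 798.09
Design effect: 2.05 × 798.09 = 1636.09.
Adjust for 55% response: 1636.09 / 0.55 = 2974.71.
Round up → n = 2975 per group.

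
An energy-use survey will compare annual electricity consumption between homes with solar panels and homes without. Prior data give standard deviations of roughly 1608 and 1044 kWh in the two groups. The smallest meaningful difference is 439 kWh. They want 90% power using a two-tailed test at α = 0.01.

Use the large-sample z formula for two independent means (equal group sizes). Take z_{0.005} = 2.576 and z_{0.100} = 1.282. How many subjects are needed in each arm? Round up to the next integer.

n = (z_{α/2} + z_β)² · (σ₁² + σ₂²) / δ²
  = (2.576 + 1.282)² · (1608² + 1044² = 3675600) / 439²
  = 14.8842 · 3675600 / 192721
  = 283.87
Round up → n = 284 per group.

n = 284 per group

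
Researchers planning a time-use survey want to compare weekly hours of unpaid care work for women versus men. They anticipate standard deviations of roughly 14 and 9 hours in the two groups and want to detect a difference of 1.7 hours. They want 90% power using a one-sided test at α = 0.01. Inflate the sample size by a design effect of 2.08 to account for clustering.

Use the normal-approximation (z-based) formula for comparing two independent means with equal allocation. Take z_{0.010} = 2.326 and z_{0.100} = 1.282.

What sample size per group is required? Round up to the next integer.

n = (z_α + z_β)² · (σ₁² + σ₂²) / δ²
  = (2.326 + 1.282)² · (14² + 9² = 277) / 1.7²
  = 13.0177 · 277 / 2.89
  = 1247.71
Design effect: 2.08 × 1247.71 = 2595.24.
Round up → n = 2596 per group.

n = 2596 per group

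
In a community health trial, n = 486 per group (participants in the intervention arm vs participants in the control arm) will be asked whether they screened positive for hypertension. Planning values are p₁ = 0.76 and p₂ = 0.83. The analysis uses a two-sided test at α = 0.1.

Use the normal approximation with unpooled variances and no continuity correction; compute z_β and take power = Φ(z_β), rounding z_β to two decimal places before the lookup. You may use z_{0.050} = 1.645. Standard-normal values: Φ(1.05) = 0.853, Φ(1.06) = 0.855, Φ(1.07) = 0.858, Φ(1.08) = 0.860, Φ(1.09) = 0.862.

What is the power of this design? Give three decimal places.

z_β = |p₁−p₂|·√(n/[p₁q₁+p₂q₂]) − z_{α/2}
    = 0.07 · √(486/0.3235) − 1.645
    = 0.07 · 38.7598 − 1.645
    = 2.7132 − 1.645 = 1.0682 → 1.07
Power = Φ(1.07) = 0.858.

Power ≈ 0.858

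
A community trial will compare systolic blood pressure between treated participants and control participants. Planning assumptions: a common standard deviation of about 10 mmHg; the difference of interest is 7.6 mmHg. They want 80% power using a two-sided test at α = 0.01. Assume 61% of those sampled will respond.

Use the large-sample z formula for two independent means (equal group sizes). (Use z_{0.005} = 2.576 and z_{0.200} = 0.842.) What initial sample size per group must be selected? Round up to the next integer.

n = 67 per group

n = (z_{α/2} + z_β)² · (σ₁² + σ₂²) / δ²
  = (2.576 + 0.842)² · (2·10² = 200) / 7.6²
  = 11.6827 · 200 / 57.76
  = 40.45
Adjust for 61% response: 40.45 / 0.61 = 66.32.
Round up → n = 67 per group.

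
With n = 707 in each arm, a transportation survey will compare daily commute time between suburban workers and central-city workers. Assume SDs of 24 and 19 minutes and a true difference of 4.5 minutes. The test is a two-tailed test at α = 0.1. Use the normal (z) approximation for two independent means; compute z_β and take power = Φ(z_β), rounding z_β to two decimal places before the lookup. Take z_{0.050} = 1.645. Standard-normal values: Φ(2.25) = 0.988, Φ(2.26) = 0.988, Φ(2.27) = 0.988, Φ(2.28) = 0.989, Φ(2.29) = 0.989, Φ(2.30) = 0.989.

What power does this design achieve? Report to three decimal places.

z_β = δ·√(n/(σ₁²+σ₂²)) − z_{α/2}
    = 4.5 · √(707/937) − 1.645
    = 4.5 · 0.86864 − 1.645
    = 3.9089 − 1.645 = 2.2639 → 2.26
Power = Φ(2.26) = 0.988.

Power ≈ 0.988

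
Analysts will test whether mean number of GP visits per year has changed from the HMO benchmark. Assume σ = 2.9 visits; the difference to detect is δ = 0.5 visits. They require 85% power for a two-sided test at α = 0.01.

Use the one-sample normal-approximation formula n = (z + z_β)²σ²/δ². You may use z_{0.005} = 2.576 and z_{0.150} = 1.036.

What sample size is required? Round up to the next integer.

n = 439

n = (z_{α/2} + z_β)² · σ² / δ²
  = (2.576 + 1.036)² · 2.9² / 0.5²
  = 13.0465 · 8.41 / 0.25
  = 438.89
Round up → n = 439.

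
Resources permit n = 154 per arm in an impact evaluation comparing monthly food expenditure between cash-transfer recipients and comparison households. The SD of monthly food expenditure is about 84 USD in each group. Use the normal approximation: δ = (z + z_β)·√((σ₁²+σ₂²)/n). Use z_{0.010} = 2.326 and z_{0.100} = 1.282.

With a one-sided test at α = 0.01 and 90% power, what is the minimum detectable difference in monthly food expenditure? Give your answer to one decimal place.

Minimum detectable difference ≈ 34.5 USD

δ = (z_α + z_β) · √((σ₁²+σ₂²)/n)
  = (2.326 + 1.282) · √(14112/154)
  = 3.608 · √91.6364
  = 3.608 · 9.5727
  = 34.5383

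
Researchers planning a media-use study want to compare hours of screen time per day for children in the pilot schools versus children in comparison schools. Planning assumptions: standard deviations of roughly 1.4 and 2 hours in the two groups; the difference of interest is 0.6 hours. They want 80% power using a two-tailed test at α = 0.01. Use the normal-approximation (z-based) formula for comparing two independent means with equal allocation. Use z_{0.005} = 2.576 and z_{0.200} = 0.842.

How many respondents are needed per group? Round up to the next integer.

n = 194 per group

n = (z_{α/2} + z_β)² · (σ₁² + σ₂²) / δ²
  = (2.576 + 0.842)² · (1.4² + 2² = 5.96) / 0.6²
  = 11.6827 · 5.96 / 0.36
  = 193.41
Round up → n = 194 per group.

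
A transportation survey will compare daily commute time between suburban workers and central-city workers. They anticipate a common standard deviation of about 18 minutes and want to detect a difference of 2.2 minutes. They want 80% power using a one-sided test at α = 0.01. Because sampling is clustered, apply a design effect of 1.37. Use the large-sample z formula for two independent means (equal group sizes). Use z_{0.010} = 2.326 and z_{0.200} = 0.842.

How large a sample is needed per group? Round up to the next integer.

n = (z_α + z_β)² · (σ₁² + σ₂²) / δ²
  = (2.326 + 0.842)² · (2·18² = 648) / 2.2²
  = 10.0362 · 648 / 4.84
  = 1343.69
Design effect: 1.37 × 1343.69 = 1840.86.
Round up → n = 1841 per group.

n = 1841 per group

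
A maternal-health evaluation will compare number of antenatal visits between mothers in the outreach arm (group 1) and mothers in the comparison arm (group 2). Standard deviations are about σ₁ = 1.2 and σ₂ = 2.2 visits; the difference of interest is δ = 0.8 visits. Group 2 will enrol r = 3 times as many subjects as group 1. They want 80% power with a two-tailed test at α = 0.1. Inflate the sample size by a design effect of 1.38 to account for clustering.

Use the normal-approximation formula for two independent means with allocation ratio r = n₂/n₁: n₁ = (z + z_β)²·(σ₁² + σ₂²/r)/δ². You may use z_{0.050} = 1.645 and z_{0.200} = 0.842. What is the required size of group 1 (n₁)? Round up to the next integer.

n₁ = 41

n₁ = (z_{α/2} + z_β)² · (σ₁² + σ₂²/r) / δ²
   = (1.645 + 0.842)² · (1.2² + 2.2²/3) / 0.8²
   = 6.1852 · (1.44 + 1.6133) / 0.64
   = 6.1852 · 3.0533 / 0.64
   = 29.51
Design effect: 1.38 × 29.51 = 40.72.
Round up → n₁ = 41; n₂ = r·n₁ = 3 × 41 = 123.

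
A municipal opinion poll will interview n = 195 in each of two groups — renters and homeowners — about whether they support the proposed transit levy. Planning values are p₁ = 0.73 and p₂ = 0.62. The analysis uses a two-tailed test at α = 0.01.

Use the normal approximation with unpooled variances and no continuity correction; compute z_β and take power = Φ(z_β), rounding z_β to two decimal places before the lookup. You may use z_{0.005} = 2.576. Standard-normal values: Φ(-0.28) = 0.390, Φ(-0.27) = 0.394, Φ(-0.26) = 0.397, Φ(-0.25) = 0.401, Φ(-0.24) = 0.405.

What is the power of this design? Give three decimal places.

z_β = |p₁−p₂|·√(n/[p₁q₁+p₂q₂]) − z_{α/2}
    = 0.11 · √(195/0.4327) − 2.576
    = 0.11 · 21.2287 − 2.576
    = 2.3352 − 2.576 = -0.2408 → -0.24
Power = Φ(-0.24) = 0.405.

Power ≈ 0.405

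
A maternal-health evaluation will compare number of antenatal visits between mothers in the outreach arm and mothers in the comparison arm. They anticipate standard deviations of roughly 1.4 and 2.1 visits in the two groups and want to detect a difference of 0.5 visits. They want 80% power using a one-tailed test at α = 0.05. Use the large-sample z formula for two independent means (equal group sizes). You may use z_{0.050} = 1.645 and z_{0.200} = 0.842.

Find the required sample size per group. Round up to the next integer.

n = (z_α + z_β)² · (σ₁² + σ₂²) / δ²
  = (1.645 + 0.842)² · (1.4² + 2.1² = 6.37) / 0.5²
  = 6.1852 · 6.37 / 0.25
  = 157.60
Round up → n = 158 per group.

n = 158 per group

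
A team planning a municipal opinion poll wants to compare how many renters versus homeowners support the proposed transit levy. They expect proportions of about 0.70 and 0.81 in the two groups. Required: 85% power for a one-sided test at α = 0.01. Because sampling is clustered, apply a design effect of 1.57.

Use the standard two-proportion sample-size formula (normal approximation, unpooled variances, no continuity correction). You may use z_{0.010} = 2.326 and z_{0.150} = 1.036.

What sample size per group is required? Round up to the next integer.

n = 534 per group

n = (z_α + z_β)² · [p₁(1−p₁) + p₂(1−p₂)] / (p₁ − p₂)²
  = (2.326 + 1.036)² · (0.70·0.30 + 0.81·0.19) / (-0.11)²
  = (3.362)² · (0.2100 + 0.1539) / 0.0121
  = 11.3030 · 0.3639 / 0.0121
  = 339.93
Design effect: 1.57 × 339.93 = 533.69.
Round up → n = 534 per group.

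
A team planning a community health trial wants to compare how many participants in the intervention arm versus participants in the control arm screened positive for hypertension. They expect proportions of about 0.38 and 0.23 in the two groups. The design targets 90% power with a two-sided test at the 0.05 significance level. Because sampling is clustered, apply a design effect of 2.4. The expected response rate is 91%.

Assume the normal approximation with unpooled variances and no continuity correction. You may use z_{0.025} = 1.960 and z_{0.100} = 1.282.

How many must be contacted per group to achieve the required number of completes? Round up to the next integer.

n = 509 per group

n = (z_{α/2} + z_β)² · [p₁(1−p₁) + p₂(1−p₂)] / (p₁ − p₂)²
  = (1.960 + 1.282)² · (0.38·0.62 + 0.23·0.77) / (0.15)²
  = (3.242)² · (0.2356 + 0.1771) / 0.0225
  = 10.5106 · 0.4127 / 0.0225
  = 192.79
Design effect: 2.4 × 192.79 = 462.69.
Adjust for 91% response: 462.69 / 0.91 = 508.45.
Round up → n = 509 per group.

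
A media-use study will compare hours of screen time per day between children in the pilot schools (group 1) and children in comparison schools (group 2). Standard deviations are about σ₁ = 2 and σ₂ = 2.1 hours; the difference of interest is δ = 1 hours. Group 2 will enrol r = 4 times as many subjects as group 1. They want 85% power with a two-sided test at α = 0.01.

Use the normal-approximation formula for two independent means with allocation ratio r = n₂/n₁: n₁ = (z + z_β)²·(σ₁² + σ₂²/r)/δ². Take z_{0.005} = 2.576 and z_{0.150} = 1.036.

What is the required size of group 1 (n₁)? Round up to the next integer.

n₁ = (z_{α/2} + z_β)² · (σ₁² + σ₂²/r) / δ²
   = (2.576 + 1.036)² · (2² + 2.1²/4) / 1²
   = 13.0465 · (4 + 1.1025) / 1
   = 13.0465 · 5.1025 / 1
   = 66.57
Round up → n₁ = 67; n₂ = r·n₁ = 4 × 67 = 268.

n₁ = 67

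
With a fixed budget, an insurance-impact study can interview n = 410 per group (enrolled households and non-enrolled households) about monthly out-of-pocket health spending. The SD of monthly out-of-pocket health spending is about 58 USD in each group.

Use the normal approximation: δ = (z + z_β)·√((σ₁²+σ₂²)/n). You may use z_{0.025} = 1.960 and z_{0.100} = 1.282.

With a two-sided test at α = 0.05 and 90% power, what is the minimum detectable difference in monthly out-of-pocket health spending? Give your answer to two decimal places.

Minimum detectable difference ≈ 13.13 USD

δ = (z_{α/2} + z_β) · √((σ₁²+σ₂²)/n)
  = (1.960 + 1.282) · √(6728/410)
  = 3.242 · √16.4098
  = 3.242 · 4.0509
  = 13.1330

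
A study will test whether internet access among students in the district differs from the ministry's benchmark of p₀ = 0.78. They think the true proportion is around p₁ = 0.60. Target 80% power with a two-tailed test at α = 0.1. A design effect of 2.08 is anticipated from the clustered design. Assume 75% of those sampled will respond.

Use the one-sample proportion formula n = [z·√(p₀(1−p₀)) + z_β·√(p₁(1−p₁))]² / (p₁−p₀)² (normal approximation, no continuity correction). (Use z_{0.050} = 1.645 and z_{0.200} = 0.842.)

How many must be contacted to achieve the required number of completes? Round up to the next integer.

n = [z_{α/2}·√(p₀q₀) + z_β·√(p₁q₁)]² / (p₁ − p₀)²
  = [1.645·√(0.78·0.22) + 0.842·√(0.60·0.40)]² / (-0.18)²
  = [1.645·0.4142 + 0.842·0.4899]² / 0.0324
  = [1.0939]² / 0.0324
  = 36.93
Design effect: 2.08 × 36.93 = 76.82.
Adjust for 75% response: 76.82 / 0.75 = 102.43.
Round up → n = 103.

n = 103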